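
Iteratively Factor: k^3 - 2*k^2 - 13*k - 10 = (k - 5)*(k^2 + 3*k + 2) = (k - 5)*(k + 2)*(k + 1)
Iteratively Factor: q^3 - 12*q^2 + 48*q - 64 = (q - 4)*(q^2 - 8*q + 16) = (q - 4)^2*(q - 4)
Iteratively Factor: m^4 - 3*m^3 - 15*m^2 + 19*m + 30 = (m + 1)*(m^3 - 4*m^2 - 11*m + 30) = (m - 5)*(m + 1)*(m^2 + m - 6) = (m - 5)*(m + 1)*(m + 3)*(m - 2)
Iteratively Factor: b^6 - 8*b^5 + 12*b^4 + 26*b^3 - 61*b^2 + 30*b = (b - 1)*(b^5 - 7*b^4 + 5*b^3 + 31*b^2 - 30*b) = b*(b - 1)*(b^4 - 7*b^3 + 5*b^2 + 31*b - 30) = b*(b - 5)*(b - 1)*(b^3 - 2*b^2 - 5*b + 6) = b*(b - 5)*(b - 1)*(b + 2)*(b^2 - 4*b + 3) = b*(b - 5)*(b - 1)^2*(b + 2)*(b - 3)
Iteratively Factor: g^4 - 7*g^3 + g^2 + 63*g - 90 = (g - 2)*(g^3 - 5*g^2 - 9*g + 45) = (g - 2)*(g + 3)*(g^2 - 8*g + 15) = (g - 3)*(g - 2)*(g + 3)*(g - 5)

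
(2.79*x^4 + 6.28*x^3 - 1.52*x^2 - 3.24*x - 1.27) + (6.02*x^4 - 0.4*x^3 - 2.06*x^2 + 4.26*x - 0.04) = 8.81*x^4 + 5.88*x^3 - 3.58*x^2 + 1.02*x - 1.31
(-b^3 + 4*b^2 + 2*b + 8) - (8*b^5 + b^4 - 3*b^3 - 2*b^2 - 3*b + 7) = -8*b^5 - b^4 + 2*b^3 + 6*b^2 + 5*b + 1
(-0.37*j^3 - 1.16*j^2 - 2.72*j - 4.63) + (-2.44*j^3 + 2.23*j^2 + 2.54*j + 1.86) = -2.81*j^3 + 1.07*j^2 - 0.18*j - 2.77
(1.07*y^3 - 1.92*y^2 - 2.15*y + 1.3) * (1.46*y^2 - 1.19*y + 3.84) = 1.5622*y^5 - 4.0765*y^4 + 3.2546*y^3 - 2.9163*y^2 - 9.803*y + 4.992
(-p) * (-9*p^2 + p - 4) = 9*p^3 - p^2 + 4*p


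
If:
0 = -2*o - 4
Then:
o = -2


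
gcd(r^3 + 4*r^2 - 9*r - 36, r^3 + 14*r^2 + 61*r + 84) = r^2 + 7*r + 12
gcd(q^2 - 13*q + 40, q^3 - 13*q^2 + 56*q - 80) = q - 5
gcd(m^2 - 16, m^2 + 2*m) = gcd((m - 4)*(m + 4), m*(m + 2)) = 1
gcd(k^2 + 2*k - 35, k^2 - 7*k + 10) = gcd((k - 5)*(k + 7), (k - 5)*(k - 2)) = k - 5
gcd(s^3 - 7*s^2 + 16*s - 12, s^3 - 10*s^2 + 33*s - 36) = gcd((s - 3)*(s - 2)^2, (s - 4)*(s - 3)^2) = s - 3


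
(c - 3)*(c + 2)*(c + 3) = c^3 + 2*c^2 - 9*c - 18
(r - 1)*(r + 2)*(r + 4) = r^3 + 5*r^2 + 2*r - 8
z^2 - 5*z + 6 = (z - 3)*(z - 2)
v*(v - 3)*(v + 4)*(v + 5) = v^4 + 6*v^3 - 7*v^2 - 60*v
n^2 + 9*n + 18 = (n + 3)*(n + 6)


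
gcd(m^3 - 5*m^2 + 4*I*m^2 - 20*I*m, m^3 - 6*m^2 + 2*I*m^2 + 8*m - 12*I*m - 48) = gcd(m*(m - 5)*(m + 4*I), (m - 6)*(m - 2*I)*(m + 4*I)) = m + 4*I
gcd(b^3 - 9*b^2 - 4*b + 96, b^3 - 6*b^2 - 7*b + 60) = b^2 - b - 12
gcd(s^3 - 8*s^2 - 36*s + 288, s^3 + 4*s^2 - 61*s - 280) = s - 8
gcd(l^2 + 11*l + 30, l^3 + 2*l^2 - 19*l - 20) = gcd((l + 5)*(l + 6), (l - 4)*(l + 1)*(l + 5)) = l + 5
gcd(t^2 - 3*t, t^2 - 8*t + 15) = t - 3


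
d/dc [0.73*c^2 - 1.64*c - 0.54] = 1.46*c - 1.64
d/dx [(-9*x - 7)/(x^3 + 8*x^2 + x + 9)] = (-9*x^3 - 72*x^2 - 9*x + (9*x + 7)*(3*x^2 + 16*x + 1) - 81)/(x^3 + 8*x^2 + x + 9)^2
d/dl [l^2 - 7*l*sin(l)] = -7*l*cos(l) + 2*l - 7*sin(l)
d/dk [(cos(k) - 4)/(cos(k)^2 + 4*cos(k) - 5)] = (cos(k)^2 - 8*cos(k) - 11)*sin(k)/(cos(k)^2 + 4*cos(k) - 5)^2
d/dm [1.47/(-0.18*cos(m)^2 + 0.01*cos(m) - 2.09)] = (0.0147 - 0.5292*cos(m))*sin(m)/(0.18*cos(m)^2 - 0.01*cos(m) + 2.09)^2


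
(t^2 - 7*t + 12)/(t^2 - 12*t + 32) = (t - 3)/(t - 8)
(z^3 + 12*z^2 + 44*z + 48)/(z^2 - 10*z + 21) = (z^3 + 12*z^2 + 44*z + 48)/(z^2 - 10*z + 21)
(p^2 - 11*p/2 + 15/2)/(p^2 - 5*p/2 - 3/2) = (2*p - 5)/(2*p + 1)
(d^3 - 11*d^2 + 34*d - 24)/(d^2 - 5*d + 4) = d - 6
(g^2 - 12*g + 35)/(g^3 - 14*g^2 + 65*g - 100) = (g - 7)/(g^2 - 9*g + 20)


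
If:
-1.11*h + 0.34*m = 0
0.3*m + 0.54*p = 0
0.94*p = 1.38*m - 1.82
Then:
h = 0.29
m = 0.96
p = -0.53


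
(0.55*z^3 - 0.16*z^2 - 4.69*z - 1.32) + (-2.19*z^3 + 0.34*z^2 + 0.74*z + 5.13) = -1.64*z^3 + 0.18*z^2 - 3.95*z + 3.81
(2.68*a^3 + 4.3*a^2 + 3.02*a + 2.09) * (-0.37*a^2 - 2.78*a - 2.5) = -0.9916*a^5 - 9.0414*a^4 - 19.7714*a^3 - 19.9189*a^2 - 13.3602*a - 5.225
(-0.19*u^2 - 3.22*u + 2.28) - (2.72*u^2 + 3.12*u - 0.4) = -2.91*u^2 - 6.34*u + 2.68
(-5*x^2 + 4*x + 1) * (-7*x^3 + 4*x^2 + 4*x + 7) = 35*x^5 - 48*x^4 - 11*x^3 - 15*x^2 + 32*x + 7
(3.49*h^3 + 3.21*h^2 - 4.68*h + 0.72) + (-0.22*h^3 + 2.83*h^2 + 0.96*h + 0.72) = 3.27*h^3 + 6.04*h^2 - 3.72*h + 1.44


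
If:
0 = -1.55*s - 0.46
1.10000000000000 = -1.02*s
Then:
No Solution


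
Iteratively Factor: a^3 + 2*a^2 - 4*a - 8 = (a - 2)*(a^2 + 4*a + 4) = (a - 2)*(a + 2)*(a + 2)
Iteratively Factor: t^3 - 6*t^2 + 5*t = (t - 1)*(t^2 - 5*t) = t*(t - 1)*(t - 5)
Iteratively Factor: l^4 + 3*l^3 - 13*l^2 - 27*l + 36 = (l + 3)*(l^3 - 13*l + 12) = (l - 3)*(l + 3)*(l^2 + 3*l - 4) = (l - 3)*(l + 3)*(l + 4)*(l - 1)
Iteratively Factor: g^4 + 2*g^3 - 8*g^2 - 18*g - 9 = (g + 1)*(g^3 + g^2 - 9*g - 9) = (g + 1)*(g + 3)*(g^2 - 2*g - 3) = (g + 1)^2*(g + 3)*(g - 3)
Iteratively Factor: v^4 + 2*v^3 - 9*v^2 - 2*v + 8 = (v - 2)*(v^3 + 4*v^2 - v - 4) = (v - 2)*(v + 1)*(v^2 + 3*v - 4) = (v - 2)*(v + 1)*(v + 4)*(v - 1)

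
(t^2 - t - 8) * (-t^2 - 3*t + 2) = -t^4 - 2*t^3 + 13*t^2 + 22*t - 16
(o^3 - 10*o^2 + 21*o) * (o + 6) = o^4 - 4*o^3 - 39*o^2 + 126*o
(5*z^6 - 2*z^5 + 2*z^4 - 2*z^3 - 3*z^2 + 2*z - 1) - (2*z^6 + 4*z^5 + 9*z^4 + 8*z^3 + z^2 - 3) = 3*z^6 - 6*z^5 - 7*z^4 - 10*z^3 - 4*z^2 + 2*z + 2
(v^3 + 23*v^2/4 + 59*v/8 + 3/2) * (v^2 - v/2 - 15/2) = v^5 + 21*v^4/4 - 3*v^3 - 725*v^2/16 - 897*v/16 - 45/4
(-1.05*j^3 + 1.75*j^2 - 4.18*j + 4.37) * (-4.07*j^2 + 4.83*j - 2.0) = 4.2735*j^5 - 12.194*j^4 + 27.5651*j^3 - 41.4753*j^2 + 29.4671*j - 8.74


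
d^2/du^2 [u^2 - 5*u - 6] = 2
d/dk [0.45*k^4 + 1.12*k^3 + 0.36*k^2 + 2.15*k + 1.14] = 1.8*k^3 + 3.36*k^2 + 0.72*k + 2.15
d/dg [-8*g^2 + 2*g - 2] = 2 - 16*g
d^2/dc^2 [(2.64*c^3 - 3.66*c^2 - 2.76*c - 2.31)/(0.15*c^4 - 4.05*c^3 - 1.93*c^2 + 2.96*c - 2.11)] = (0.1188*c^9 - 0.494100000000003*c^8 + 17.18118*c^7 - 154.0791*c^6 + 4.71231000000034*c^5 - 1126.50777*c^4 + 23.6068199999999*c^3 + 379.27755*c^2 + 335.57859*c - 88.72965)/(0.003375*c^12 - 0.273375*c^11 + 7.25085*c^10 - 59.195475*c^9 - 104.225895*c^8 + 102.946095*c^7 + 35.411948*c^6 - 177.954258*c^5 + 79.463244*c^4 + 44.165369*c^3 - 81.238587*c^2 + 39.534648*c - 9.393931)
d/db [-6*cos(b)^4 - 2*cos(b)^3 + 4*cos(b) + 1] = 2*(12*cos(b)^3 + 3*cos(b)^2 - 2)*sin(b)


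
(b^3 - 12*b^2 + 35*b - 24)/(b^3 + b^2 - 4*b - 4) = (b^3 - 12*b^2 + 35*b - 24)/(b^3 + b^2 - 4*b - 4)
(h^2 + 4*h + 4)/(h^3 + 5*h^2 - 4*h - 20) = (h + 2)/(h^2 + 3*h - 10)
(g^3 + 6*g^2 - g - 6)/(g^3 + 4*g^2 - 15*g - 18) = (g - 1)/(g - 3)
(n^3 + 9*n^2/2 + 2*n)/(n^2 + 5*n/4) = 2*(2*n^2 + 9*n + 4)/(4*n + 5)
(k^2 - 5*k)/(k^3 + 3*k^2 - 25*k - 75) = k/(k^2 + 8*k + 15)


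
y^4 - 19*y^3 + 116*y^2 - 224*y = y*(y - 8)*(y - 7)*(y - 4)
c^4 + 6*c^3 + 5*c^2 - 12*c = c*(c - 1)*(c + 3)*(c + 4)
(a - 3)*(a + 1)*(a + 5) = a^3 + 3*a^2 - 13*a - 15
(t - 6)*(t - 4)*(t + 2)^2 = t^4 - 6*t^3 - 12*t^2 + 56*t + 96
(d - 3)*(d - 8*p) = d^2 - 8*d*p - 3*d + 24*p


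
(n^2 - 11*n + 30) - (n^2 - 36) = 66 - 11*n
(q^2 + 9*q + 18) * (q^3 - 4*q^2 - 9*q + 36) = q^5 + 5*q^4 - 27*q^3 - 117*q^2 + 162*q + 648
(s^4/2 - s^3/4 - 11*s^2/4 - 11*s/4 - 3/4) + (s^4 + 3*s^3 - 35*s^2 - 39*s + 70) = 3*s^4/2 + 11*s^3/4 - 151*s^2/4 - 167*s/4 + 277/4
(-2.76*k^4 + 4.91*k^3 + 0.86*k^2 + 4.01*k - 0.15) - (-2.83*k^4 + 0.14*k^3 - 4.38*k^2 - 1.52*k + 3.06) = 0.0700000000000003*k^4 + 4.77*k^3 + 5.24*k^2 + 5.53*k - 3.21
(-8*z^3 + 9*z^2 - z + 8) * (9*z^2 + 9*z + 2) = -72*z^5 + 9*z^4 + 56*z^3 + 81*z^2 + 70*z + 16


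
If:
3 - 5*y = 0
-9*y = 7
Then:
No Solution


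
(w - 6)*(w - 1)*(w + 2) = w^3 - 5*w^2 - 8*w + 12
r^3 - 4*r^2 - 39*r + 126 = (r - 7)*(r - 3)*(r + 6)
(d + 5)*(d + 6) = d^2 + 11*d + 30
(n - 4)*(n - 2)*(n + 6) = n^3 - 28*n + 48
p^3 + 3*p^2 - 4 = (p - 1)*(p + 2)^2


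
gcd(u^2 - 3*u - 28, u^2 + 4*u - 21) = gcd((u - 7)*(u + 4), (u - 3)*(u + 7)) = 1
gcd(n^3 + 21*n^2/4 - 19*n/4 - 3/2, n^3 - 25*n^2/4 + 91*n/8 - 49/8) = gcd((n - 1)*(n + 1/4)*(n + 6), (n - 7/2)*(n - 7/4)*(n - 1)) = n - 1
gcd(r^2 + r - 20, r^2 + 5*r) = r + 5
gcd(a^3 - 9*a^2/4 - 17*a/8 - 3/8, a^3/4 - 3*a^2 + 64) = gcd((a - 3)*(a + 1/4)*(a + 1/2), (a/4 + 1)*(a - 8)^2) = 1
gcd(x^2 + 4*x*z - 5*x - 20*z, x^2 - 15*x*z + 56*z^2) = 1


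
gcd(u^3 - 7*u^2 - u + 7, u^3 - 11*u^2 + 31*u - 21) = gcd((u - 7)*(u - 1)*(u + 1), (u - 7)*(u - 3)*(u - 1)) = u^2 - 8*u + 7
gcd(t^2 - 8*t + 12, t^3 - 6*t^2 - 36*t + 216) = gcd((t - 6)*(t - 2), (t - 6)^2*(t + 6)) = t - 6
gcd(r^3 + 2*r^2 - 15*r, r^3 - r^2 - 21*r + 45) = r^2 + 2*r - 15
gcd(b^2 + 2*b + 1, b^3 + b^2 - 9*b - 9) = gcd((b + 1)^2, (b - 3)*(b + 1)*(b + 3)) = b + 1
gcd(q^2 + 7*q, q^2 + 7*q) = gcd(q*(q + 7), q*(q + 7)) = q^2 + 7*q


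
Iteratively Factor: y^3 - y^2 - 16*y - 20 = (y + 2)*(y^2 - 3*y - 10) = (y - 5)*(y + 2)*(y + 2)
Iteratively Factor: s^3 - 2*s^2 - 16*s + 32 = (s - 2)*(s^2 - 16) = (s - 4)*(s - 2)*(s + 4)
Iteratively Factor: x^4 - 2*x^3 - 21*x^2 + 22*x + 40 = (x + 1)*(x^3 - 3*x^2 - 18*x + 40) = (x + 1)*(x + 4)*(x^2 - 7*x + 10) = (x - 5)*(x + 1)*(x + 4)*(x - 2)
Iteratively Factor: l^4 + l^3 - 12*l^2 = (l + 4)*(l^3 - 3*l^2) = l*(l + 4)*(l^2 - 3*l) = l^2*(l + 4)*(l - 3)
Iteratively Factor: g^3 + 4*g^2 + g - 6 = (g - 1)*(g^2 + 5*g + 6) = (g - 1)*(g + 3)*(g + 2)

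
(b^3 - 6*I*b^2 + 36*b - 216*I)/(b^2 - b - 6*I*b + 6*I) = (b^2 + 36)/(b - 1)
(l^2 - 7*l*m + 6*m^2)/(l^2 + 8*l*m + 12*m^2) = (l^2 - 7*l*m + 6*m^2)/(l^2 + 8*l*m + 12*m^2)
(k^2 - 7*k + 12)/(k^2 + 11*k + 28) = (k^2 - 7*k + 12)/(k^2 + 11*k + 28)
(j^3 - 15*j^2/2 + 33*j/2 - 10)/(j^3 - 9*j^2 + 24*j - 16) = (j - 5/2)/(j - 4)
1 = 1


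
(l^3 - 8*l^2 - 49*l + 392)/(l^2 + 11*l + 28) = (l^2 - 15*l + 56)/(l + 4)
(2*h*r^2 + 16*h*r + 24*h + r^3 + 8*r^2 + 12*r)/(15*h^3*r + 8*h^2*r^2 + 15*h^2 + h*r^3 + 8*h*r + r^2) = (2*h*r^2 + 16*h*r + 24*h + r^3 + 8*r^2 + 12*r)/(15*h^3*r + 8*h^2*r^2 + 15*h^2 + h*r^3 + 8*h*r + r^2)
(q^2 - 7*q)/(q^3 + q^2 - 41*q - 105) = q/(q^2 + 8*q + 15)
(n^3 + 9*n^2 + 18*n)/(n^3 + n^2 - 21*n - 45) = n*(n + 6)/(n^2 - 2*n - 15)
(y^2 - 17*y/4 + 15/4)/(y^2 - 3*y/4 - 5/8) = 2*(y - 3)/(2*y + 1)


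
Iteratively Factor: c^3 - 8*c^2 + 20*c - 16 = (c - 4)*(c^2 - 4*c + 4) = (c - 4)*(c - 2)*(c - 2)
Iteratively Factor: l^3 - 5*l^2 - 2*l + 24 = (l + 2)*(l^2 - 7*l + 12) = (l - 4)*(l + 2)*(l - 3)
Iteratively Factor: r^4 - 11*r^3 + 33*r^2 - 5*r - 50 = (r + 1)*(r^3 - 12*r^2 + 45*r - 50) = (r - 5)*(r + 1)*(r^2 - 7*r + 10) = (r - 5)^2*(r + 1)*(r - 2)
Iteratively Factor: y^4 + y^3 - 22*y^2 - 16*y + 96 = (y + 3)*(y^3 - 2*y^2 - 16*y + 32) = (y + 3)*(y + 4)*(y^2 - 6*y + 8) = (y - 4)*(y + 3)*(y + 4)*(y - 2)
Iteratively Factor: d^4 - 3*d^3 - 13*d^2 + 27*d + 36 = (d - 3)*(d^3 - 13*d - 12) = (d - 4)*(d - 3)*(d^2 + 4*d + 3) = (d - 4)*(d - 3)*(d + 1)*(d + 3)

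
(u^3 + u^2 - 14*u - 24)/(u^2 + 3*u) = u - 2 - 8/u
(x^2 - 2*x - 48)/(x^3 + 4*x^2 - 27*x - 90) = (x - 8)/(x^2 - 2*x - 15)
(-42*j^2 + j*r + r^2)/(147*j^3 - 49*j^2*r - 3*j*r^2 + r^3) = (-6*j + r)/(21*j^2 - 10*j*r + r^2)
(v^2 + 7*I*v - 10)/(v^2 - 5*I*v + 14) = (v + 5*I)/(v - 7*I)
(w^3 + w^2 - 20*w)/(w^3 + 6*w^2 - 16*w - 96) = w*(w + 5)/(w^2 + 10*w + 24)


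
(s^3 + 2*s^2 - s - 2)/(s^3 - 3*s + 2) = (s + 1)/(s - 1)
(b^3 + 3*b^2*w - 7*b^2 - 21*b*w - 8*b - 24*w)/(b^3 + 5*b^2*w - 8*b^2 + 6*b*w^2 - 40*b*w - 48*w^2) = (b + 1)/(b + 2*w)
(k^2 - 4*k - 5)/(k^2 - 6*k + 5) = (k + 1)/(k - 1)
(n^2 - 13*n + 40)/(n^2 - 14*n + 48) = (n - 5)/(n - 6)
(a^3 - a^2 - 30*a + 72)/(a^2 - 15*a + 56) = (a^3 - a^2 - 30*a + 72)/(a^2 - 15*a + 56)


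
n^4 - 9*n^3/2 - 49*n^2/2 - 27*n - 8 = (n - 8)*(n + 1/2)*(n + 1)*(n + 2)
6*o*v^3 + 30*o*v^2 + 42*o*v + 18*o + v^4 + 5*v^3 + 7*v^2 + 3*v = (6*o + v)*(v + 1)^2*(v + 3)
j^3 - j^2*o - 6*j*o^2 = j*(j - 3*o)*(j + 2*o)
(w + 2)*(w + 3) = w^2 + 5*w + 6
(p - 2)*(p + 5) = p^2 + 3*p - 10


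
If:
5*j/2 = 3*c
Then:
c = 5*j/6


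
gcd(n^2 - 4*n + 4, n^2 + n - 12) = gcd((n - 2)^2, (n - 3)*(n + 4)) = 1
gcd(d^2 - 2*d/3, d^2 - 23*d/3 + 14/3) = d - 2/3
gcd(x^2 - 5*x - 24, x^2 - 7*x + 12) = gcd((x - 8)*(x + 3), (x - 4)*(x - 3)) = 1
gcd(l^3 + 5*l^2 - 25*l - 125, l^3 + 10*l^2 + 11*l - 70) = l + 5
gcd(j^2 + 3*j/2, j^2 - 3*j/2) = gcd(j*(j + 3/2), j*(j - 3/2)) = j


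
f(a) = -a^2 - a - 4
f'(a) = -2*a - 1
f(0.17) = -4.20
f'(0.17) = -1.34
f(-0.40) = -3.76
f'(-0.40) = -0.20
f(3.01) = -16.07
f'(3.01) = -7.02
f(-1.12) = -4.13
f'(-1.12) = 1.24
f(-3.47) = -12.57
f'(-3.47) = 5.94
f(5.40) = -38.56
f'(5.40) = -11.80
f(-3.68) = -13.86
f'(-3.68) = 6.36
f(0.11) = -4.12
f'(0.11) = -1.22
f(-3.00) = -10.00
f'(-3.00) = 5.00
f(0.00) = -4.00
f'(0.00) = -1.00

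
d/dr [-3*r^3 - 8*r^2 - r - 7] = -9*r^2 - 16*r - 1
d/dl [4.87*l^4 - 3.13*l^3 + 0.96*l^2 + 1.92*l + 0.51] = 19.48*l^3 - 9.39*l^2 + 1.92*l + 1.92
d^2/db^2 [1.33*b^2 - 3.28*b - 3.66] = 2.66000000000000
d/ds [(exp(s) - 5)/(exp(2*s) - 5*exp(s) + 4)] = (-(exp(s) - 5)*(2*exp(s) - 5) + exp(2*s) - 5*exp(s) + 4)*exp(s)/(exp(2*s) - 5*exp(s) + 4)^2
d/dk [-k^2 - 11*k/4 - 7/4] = -2*k - 11/4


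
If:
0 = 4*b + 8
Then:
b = -2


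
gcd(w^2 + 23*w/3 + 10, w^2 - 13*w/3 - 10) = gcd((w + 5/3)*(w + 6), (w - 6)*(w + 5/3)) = w + 5/3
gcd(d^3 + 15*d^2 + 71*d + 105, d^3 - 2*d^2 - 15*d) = d + 3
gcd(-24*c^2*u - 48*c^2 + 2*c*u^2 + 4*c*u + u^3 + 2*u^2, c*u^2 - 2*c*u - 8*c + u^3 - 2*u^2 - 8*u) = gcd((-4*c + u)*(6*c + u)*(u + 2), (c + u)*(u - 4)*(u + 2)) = u + 2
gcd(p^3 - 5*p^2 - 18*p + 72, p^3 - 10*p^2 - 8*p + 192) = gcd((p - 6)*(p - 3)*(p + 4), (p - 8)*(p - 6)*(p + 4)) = p^2 - 2*p - 24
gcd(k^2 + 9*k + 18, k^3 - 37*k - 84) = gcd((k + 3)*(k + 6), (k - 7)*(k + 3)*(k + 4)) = k + 3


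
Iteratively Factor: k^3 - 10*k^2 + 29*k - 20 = (k - 4)*(k^2 - 6*k + 5) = (k - 4)*(k - 1)*(k - 5)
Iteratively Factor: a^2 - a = (a)*(a - 1)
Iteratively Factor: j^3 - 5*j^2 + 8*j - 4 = (j - 2)*(j^2 - 3*j + 2) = (j - 2)^2*(j - 1)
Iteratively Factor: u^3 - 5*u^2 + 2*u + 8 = (u + 1)*(u^2 - 6*u + 8) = (u - 4)*(u + 1)*(u - 2)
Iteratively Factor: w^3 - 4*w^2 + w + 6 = (w - 3)*(w^2 - w - 2) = (w - 3)*(w + 1)*(w - 2)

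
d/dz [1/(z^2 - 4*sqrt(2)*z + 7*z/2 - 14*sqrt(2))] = 2*(-4*z - 7 + 8*sqrt(2))/(2*z^2 - 8*sqrt(2)*z + 7*z - 28*sqrt(2))^2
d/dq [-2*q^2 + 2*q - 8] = 2 - 4*q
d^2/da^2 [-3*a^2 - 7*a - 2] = -6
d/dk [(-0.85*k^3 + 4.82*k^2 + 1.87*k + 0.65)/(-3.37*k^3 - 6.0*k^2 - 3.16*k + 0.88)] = (21.3434*k^4 + 17.9758*k^3 + 0.316299999999998*k^2 + 16.2832*k + 3.6996)/(11.3569*k^6 + 40.44*k^5 + 57.2984*k^4 + 31.9888*k^3 - 0.574399999999999*k^2 - 5.5616*k + 0.7744)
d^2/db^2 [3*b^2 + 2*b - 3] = 6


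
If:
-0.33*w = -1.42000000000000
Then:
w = 4.30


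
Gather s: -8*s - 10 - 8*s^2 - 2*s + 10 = -8*s^2 - 10*s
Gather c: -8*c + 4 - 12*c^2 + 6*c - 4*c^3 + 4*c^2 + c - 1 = -4*c^3 - 8*c^2 - c + 3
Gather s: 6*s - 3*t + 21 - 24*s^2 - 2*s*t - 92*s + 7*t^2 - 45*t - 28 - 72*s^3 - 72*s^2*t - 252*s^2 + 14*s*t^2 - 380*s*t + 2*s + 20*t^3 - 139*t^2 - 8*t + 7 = -72*s^3 + s^2*(-72*t - 276) + s*(14*t^2 - 382*t - 84) + 20*t^3 - 132*t^2 - 56*t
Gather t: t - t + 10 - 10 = 0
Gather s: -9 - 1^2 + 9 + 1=0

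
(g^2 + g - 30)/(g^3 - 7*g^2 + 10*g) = (g + 6)/(g*(g - 2))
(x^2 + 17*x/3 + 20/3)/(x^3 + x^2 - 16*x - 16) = (x + 5/3)/(x^2 - 3*x - 4)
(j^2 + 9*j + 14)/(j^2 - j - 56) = (j + 2)/(j - 8)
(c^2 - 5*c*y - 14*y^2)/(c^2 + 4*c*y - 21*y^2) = (c^2 - 5*c*y - 14*y^2)/(c^2 + 4*c*y - 21*y^2)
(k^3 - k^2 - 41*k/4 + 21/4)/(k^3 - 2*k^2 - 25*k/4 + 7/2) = (k + 3)/(k + 2)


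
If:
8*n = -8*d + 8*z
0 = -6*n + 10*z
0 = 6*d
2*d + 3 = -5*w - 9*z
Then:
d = 0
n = 0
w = -3/5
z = 0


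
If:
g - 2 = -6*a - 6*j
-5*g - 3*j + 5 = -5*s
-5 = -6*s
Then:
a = 1/36 - 9*j/10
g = 11/6 - 3*j/5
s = 5/6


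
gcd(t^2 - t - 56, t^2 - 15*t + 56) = t - 8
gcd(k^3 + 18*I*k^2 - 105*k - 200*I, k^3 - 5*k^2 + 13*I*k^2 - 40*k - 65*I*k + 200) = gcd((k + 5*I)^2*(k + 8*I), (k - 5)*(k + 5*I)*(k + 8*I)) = k^2 + 13*I*k - 40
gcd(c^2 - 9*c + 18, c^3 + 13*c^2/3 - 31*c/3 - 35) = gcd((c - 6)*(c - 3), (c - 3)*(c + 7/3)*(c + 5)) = c - 3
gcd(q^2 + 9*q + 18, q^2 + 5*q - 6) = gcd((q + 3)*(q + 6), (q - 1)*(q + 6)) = q + 6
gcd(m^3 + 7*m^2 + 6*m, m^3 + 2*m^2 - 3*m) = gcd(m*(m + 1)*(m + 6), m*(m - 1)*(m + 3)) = m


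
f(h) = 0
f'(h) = 0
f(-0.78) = 0.00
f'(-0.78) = 0.00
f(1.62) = 0.00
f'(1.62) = 0.00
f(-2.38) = 0.00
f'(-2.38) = 0.00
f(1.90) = 0.00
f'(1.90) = 0.00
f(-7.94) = 0.00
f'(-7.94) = 0.00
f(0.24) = 0.00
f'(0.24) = 0.00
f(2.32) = 0.00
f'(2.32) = 0.00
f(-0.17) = 0.00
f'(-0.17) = 0.00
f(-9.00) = 0.00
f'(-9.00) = 0.00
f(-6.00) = 0.00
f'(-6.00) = 0.00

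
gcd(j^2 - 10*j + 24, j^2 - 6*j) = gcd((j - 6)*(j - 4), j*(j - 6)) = j - 6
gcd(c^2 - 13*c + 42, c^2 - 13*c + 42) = c^2 - 13*c + 42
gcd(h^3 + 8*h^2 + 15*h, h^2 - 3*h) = h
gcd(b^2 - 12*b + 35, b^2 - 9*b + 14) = b - 7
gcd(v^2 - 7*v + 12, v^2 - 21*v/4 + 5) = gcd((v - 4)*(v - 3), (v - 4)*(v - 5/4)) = v - 4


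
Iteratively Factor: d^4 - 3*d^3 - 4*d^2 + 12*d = (d + 2)*(d^3 - 5*d^2 + 6*d) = (d - 2)*(d + 2)*(d^2 - 3*d) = d*(d - 2)*(d + 2)*(d - 3)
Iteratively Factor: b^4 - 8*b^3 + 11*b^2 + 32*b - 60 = (b - 3)*(b^3 - 5*b^2 - 4*b + 20) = (b - 3)*(b - 2)*(b^2 - 3*b - 10) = (b - 5)*(b - 3)*(b - 2)*(b + 2)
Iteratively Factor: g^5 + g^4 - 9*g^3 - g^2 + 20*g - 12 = (g - 1)*(g^4 + 2*g^3 - 7*g^2 - 8*g + 12) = (g - 1)*(g + 2)*(g^3 - 7*g + 6) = (g - 1)*(g + 2)*(g + 3)*(g^2 - 3*g + 2) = (g - 2)*(g - 1)*(g + 2)*(g + 3)*(g - 1)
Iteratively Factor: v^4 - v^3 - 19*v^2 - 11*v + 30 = (v - 1)*(v^3 - 19*v - 30) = (v - 1)*(v + 2)*(v^2 - 2*v - 15) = (v - 1)*(v + 2)*(v + 3)*(v - 5)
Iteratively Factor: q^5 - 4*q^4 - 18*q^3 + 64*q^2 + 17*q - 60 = (q + 4)*(q^4 - 8*q^3 + 14*q^2 + 8*q - 15) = (q - 3)*(q + 4)*(q^3 - 5*q^2 - q + 5) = (q - 5)*(q - 3)*(q + 4)*(q^2 - 1) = (q - 5)*(q - 3)*(q - 1)*(q + 4)*(q + 1)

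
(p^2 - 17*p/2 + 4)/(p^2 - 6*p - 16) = (p - 1/2)/(p + 2)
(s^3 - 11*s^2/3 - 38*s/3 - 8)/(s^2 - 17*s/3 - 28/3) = (s^2 - 5*s - 6)/(s - 7)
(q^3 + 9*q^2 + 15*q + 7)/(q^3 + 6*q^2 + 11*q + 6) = (q^2 + 8*q + 7)/(q^2 + 5*q + 6)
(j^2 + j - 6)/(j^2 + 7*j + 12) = (j - 2)/(j + 4)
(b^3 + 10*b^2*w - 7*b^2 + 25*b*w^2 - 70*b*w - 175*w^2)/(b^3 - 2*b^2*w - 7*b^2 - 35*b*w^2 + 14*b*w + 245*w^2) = (-b - 5*w)/(-b + 7*w)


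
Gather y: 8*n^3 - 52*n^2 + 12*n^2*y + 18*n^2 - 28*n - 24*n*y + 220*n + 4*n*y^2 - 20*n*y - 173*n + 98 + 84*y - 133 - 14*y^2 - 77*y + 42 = 8*n^3 - 34*n^2 + 19*n + y^2*(4*n - 14) + y*(12*n^2 - 44*n + 7) + 7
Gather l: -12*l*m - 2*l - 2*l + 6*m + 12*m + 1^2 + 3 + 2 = l*(-12*m - 4) + 18*m + 6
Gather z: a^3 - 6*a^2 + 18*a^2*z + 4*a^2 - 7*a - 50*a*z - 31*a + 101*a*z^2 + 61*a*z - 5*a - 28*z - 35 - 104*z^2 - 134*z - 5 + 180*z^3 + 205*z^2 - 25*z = a^3 - 2*a^2 - 43*a + 180*z^3 + z^2*(101*a + 101) + z*(18*a^2 + 11*a - 187) - 40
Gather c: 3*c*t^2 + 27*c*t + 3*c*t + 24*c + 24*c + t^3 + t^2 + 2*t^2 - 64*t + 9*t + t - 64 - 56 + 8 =c*(3*t^2 + 30*t + 48) + t^3 + 3*t^2 - 54*t - 112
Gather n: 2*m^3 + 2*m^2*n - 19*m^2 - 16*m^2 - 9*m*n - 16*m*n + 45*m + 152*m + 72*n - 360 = 2*m^3 - 35*m^2 + 197*m + n*(2*m^2 - 25*m + 72) - 360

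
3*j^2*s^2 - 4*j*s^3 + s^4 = s^2*(-3*j + s)*(-j + s)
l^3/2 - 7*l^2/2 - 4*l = l*(l/2 + 1/2)*(l - 8)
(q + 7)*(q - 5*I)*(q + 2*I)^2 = q^4 + 7*q^3 - I*q^3 + 16*q^2 - 7*I*q^2 + 112*q + 20*I*q + 140*I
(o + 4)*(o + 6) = o^2 + 10*o + 24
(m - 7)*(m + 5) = m^2 - 2*m - 35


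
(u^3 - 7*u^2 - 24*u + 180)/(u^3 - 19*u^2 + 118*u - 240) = (u^2 - u - 30)/(u^2 - 13*u + 40)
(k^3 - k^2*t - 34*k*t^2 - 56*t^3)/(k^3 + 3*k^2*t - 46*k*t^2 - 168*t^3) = (k + 2*t)/(k + 6*t)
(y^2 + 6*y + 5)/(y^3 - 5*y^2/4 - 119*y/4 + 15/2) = 4*(y + 1)/(4*y^2 - 25*y + 6)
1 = 1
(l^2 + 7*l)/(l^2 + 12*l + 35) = l/(l + 5)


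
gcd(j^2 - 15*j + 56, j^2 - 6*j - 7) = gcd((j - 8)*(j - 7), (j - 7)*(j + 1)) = j - 7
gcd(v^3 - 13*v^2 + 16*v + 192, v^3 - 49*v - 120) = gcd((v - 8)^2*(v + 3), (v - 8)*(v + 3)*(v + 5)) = v^2 - 5*v - 24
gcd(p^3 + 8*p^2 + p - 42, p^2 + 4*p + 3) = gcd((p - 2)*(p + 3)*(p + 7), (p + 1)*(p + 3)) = p + 3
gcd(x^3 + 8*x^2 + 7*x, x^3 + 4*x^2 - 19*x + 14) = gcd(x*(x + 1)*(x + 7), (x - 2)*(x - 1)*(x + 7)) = x + 7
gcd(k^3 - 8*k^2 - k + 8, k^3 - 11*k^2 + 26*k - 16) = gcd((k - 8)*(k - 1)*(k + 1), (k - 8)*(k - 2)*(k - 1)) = k^2 - 9*k + 8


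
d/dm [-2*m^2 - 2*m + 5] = -4*m - 2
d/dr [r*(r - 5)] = 2*r - 5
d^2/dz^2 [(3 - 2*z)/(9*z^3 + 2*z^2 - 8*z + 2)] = 4*(-243*z^5 + 675*z^4 + 140*z^3 - 198*z^2 - 141*z + 74)/(729*z^9 + 486*z^8 - 1836*z^7 - 370*z^6 + 1848*z^5 - 456*z^4 - 596*z^3 + 408*z^2 - 96*z + 8)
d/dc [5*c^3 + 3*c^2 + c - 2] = 15*c^2 + 6*c + 1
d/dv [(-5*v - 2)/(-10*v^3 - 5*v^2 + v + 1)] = (50*v^3 + 25*v^2 - 5*v - (5*v + 2)*(30*v^2 + 10*v - 1) - 5)/(10*v^3 + 5*v^2 - v - 1)^2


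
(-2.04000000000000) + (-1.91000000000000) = -3.95000000000000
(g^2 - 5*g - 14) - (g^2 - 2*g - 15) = 1 - 3*g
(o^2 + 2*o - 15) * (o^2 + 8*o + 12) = o^4 + 10*o^3 + 13*o^2 - 96*o - 180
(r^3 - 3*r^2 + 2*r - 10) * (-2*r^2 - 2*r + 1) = -2*r^5 + 4*r^4 + 3*r^3 + 13*r^2 + 22*r - 10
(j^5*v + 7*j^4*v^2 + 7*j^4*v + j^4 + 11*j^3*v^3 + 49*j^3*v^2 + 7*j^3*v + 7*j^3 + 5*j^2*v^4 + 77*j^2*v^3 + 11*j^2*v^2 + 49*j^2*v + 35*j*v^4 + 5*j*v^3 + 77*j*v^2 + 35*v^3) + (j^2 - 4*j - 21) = j^5*v + 7*j^4*v^2 + 7*j^4*v + j^4 + 11*j^3*v^3 + 49*j^3*v^2 + 7*j^3*v + 7*j^3 + 5*j^2*v^4 + 77*j^2*v^3 + 11*j^2*v^2 + 49*j^2*v + j^2 + 35*j*v^4 + 5*j*v^3 + 77*j*v^2 - 4*j + 35*v^3 - 21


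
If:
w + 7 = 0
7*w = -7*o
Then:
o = 7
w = -7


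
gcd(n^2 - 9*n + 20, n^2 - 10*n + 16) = 1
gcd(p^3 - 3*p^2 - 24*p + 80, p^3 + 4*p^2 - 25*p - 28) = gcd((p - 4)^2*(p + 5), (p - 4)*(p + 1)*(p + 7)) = p - 4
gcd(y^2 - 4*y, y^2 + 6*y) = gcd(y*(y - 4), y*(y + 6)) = y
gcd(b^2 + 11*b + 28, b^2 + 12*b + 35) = b + 7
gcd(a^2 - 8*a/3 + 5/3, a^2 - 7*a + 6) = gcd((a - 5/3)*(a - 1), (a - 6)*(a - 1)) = a - 1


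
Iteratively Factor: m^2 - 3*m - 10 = (m - 5)*(m + 2)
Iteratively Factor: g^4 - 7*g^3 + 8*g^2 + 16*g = (g - 4)*(g^3 - 3*g^2 - 4*g) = (g - 4)^2*(g^2 + g) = (g - 4)^2*(g + 1)*(g)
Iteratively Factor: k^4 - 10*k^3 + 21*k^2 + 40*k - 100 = (k - 2)*(k^3 - 8*k^2 + 5*k + 50) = (k - 5)*(k - 2)*(k^2 - 3*k - 10) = (k - 5)^2*(k - 2)*(k + 2)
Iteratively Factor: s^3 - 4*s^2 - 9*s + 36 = (s + 3)*(s^2 - 7*s + 12) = (s - 4)*(s + 3)*(s - 3)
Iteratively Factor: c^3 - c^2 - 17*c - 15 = (c + 1)*(c^2 - 2*c - 15) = (c + 1)*(c + 3)*(c - 5)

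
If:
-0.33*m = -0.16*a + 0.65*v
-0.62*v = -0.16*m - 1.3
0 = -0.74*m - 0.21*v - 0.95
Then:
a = 3.07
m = -1.75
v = 1.65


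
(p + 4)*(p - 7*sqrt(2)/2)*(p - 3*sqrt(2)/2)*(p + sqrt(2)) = p^4 - 4*sqrt(2)*p^3 + 4*p^3 - 16*sqrt(2)*p^2 + p^2/2 + 2*p + 21*sqrt(2)*p/2 + 42*sqrt(2)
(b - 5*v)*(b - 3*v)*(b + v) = b^3 - 7*b^2*v + 7*b*v^2 + 15*v^3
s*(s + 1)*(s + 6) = s^3 + 7*s^2 + 6*s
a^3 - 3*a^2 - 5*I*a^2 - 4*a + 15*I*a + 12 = (a - 3)*(a - 4*I)*(a - I)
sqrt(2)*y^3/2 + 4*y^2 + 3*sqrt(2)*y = y*(y + 3*sqrt(2))*(sqrt(2)*y/2 + 1)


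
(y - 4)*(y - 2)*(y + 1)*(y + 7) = y^4 + 2*y^3 - 33*y^2 + 22*y + 56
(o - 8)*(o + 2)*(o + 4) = o^3 - 2*o^2 - 40*o - 64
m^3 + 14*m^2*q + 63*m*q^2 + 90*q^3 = (m + 3*q)*(m + 5*q)*(m + 6*q)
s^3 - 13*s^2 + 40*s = s*(s - 8)*(s - 5)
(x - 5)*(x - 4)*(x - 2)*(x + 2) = x^4 - 9*x^3 + 16*x^2 + 36*x - 80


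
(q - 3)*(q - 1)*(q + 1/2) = q^3 - 7*q^2/2 + q + 3/2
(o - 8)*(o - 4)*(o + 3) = o^3 - 9*o^2 - 4*o + 96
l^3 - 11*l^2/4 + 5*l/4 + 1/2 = (l - 2)*(l - 1)*(l + 1/4)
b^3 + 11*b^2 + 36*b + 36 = (b + 2)*(b + 3)*(b + 6)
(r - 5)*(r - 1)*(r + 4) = r^3 - 2*r^2 - 19*r + 20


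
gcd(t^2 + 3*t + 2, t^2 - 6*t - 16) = t + 2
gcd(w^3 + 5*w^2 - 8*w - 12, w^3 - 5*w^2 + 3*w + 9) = w + 1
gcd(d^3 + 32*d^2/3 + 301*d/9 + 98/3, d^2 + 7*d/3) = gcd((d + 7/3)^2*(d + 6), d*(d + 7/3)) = d + 7/3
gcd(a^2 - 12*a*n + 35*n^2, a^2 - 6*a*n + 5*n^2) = a - 5*n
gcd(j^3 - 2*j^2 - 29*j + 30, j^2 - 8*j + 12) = j - 6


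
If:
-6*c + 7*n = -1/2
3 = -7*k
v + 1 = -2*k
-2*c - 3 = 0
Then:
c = -3/2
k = -3/7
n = -19/14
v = -1/7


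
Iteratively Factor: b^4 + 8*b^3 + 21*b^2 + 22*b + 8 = (b + 2)*(b^3 + 6*b^2 + 9*b + 4) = (b + 1)*(b + 2)*(b^2 + 5*b + 4) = (b + 1)^2*(b + 2)*(b + 4)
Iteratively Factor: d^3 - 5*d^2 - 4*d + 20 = (d - 5)*(d^2 - 4) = (d - 5)*(d + 2)*(d - 2)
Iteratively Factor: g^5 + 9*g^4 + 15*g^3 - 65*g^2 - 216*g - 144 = (g - 3)*(g^4 + 12*g^3 + 51*g^2 + 88*g + 48) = (g - 3)*(g + 3)*(g^3 + 9*g^2 + 24*g + 16) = (g - 3)*(g + 3)*(g + 4)*(g^2 + 5*g + 4) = (g - 3)*(g + 3)*(g + 4)^2*(g + 1)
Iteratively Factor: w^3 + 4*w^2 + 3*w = (w)*(w^2 + 4*w + 3) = w*(w + 3)*(w + 1)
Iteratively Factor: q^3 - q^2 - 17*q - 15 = (q + 3)*(q^2 - 4*q - 5) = (q + 1)*(q + 3)*(q - 5)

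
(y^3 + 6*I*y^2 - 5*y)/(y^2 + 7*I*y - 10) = y*(y + I)/(y + 2*I)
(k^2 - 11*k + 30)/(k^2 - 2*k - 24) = (k - 5)/(k + 4)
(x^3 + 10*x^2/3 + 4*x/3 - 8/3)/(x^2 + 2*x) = x + 4/3 - 4/(3*x)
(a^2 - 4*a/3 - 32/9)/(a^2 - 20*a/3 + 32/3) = (a + 4/3)/(a - 4)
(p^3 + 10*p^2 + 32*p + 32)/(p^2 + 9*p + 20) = (p^2 + 6*p + 8)/(p + 5)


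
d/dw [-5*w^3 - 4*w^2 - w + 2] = -15*w^2 - 8*w - 1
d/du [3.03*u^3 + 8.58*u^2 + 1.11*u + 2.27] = 9.09*u^2 + 17.16*u + 1.11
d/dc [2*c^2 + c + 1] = 4*c + 1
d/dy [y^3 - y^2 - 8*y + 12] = 3*y^2 - 2*y - 8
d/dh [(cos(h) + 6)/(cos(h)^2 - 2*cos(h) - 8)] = (cos(h)^2 + 12*cos(h) - 4)*sin(h)/(sin(h)^2 + 2*cos(h) + 7)^2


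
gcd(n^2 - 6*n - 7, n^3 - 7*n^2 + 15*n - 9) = 1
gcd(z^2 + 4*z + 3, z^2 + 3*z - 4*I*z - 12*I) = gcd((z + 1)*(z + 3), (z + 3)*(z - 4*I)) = z + 3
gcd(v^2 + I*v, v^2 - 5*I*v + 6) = v + I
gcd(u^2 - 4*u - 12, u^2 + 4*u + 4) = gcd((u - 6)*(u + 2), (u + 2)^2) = u + 2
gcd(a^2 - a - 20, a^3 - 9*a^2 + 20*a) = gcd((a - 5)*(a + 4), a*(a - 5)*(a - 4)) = a - 5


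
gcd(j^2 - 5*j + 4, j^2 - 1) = j - 1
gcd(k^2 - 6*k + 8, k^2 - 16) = k - 4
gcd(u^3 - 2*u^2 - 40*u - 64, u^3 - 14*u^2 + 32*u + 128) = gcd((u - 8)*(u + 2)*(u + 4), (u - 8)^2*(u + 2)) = u^2 - 6*u - 16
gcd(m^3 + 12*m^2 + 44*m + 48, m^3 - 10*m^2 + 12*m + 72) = m + 2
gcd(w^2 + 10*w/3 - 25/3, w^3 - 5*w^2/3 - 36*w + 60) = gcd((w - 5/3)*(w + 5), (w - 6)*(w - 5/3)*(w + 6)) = w - 5/3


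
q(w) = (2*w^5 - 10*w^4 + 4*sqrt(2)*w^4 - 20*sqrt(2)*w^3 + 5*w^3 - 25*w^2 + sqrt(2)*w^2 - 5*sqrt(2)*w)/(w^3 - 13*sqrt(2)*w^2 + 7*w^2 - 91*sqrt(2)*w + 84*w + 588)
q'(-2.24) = 0.32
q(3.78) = -3.11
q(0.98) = -0.10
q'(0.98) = -0.25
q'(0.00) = -0.01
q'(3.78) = -1.14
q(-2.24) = -0.10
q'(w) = (-3*w^2 - 14*w + 26*sqrt(2)*w - 84 + 91*sqrt(2))*(2*w^5 - 10*w^4 + 4*sqrt(2)*w^4 - 20*sqrt(2)*w^3 + 5*w^3 - 25*w^2 + sqrt(2)*w^2 - 5*sqrt(2)*w)/(w^3 - 13*sqrt(2)*w^2 + 7*w^2 - 91*sqrt(2)*w + 84*w + 588)^2 + (10*w^4 - 40*w^3 + 16*sqrt(2)*w^3 - 60*sqrt(2)*w^2 + 15*w^2 - 50*w + 2*sqrt(2)*w - 5*sqrt(2))/(w^3 - 13*sqrt(2)*w^2 + 7*w^2 - 91*sqrt(2)*w + 84*w + 588)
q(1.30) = -0.21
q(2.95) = -1.84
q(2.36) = -1.02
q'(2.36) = -1.18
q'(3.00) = -1.59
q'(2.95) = -1.57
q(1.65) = -0.39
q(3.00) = -1.92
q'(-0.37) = 0.00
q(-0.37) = 0.00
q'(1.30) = -0.41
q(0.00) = 0.00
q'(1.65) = -0.63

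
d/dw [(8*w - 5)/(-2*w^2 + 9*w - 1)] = (16*w^2 - 20*w + 37)/(4*w^4 - 36*w^3 + 85*w^2 - 18*w + 1)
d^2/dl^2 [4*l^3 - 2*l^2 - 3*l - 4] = 24*l - 4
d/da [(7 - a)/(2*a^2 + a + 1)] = (-2*a^2 - a + (a - 7)*(4*a + 1) - 1)/(2*a^2 + a + 1)^2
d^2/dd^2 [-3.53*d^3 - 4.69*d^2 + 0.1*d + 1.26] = -21.18*d - 9.38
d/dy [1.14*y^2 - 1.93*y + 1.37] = 2.28*y - 1.93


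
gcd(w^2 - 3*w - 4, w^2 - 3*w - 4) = w^2 - 3*w - 4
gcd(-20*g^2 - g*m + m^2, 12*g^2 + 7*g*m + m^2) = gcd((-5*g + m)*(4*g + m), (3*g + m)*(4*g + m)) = 4*g + m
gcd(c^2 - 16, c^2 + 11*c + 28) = c + 4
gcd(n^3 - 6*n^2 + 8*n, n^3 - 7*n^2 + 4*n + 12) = n - 2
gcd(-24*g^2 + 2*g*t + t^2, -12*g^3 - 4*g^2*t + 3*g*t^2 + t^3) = 1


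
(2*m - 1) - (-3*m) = 5*m - 1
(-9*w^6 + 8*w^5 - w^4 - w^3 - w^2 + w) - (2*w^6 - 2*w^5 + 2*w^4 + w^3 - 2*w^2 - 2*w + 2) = -11*w^6 + 10*w^5 - 3*w^4 - 2*w^3 + w^2 + 3*w - 2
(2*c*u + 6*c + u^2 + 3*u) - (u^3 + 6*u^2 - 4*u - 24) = 2*c*u + 6*c - u^3 - 5*u^2 + 7*u + 24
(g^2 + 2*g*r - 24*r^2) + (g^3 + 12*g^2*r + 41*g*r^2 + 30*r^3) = g^3 + 12*g^2*r + g^2 + 41*g*r^2 + 2*g*r + 30*r^3 - 24*r^2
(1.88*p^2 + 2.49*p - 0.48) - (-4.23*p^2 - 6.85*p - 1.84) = 6.11*p^2 + 9.34*p + 1.36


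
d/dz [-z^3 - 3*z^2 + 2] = 3*z*(-z - 2)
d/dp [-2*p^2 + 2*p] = 2 - 4*p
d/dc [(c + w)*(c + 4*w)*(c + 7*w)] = 3*c^2 + 24*c*w + 39*w^2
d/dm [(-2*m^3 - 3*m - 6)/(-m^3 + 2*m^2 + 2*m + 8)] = 2*(-2*m^4 - 7*m^3 - 30*m^2 + 12*m - 6)/(m^6 - 4*m^5 - 8*m^3 + 36*m^2 + 32*m + 64)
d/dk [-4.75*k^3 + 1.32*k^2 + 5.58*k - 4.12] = -14.25*k^2 + 2.64*k + 5.58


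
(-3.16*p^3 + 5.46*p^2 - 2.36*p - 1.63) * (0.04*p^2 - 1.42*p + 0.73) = -0.1264*p^5 + 4.7056*p^4 - 10.1544*p^3 + 7.2718*p^2 + 0.5918*p - 1.1899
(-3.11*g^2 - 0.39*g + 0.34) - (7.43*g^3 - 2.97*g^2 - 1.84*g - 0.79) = -7.43*g^3 - 0.14*g^2 + 1.45*g + 1.13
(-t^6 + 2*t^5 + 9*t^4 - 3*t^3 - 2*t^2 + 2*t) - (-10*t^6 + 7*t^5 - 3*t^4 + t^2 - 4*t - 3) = 9*t^6 - 5*t^5 + 12*t^4 - 3*t^3 - 3*t^2 + 6*t + 3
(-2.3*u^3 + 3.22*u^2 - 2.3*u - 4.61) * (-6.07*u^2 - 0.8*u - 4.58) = 13.961*u^5 - 17.7054*u^4 + 21.919*u^3 + 15.0751*u^2 + 14.222*u + 21.1138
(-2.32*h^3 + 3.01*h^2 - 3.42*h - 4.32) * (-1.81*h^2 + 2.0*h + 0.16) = 4.1992*h^5 - 10.0881*h^4 + 11.839*h^3 + 1.4608*h^2 - 9.1872*h - 0.6912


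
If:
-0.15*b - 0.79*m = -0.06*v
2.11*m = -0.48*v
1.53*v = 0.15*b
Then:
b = 0.00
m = 0.00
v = 0.00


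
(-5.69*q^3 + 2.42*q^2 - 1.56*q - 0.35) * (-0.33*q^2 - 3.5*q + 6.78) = 1.8777*q^5 + 19.1164*q^4 - 46.5334*q^3 + 21.9831*q^2 - 9.3518*q - 2.373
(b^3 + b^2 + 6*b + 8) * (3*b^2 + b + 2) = 3*b^5 + 4*b^4 + 21*b^3 + 32*b^2 + 20*b + 16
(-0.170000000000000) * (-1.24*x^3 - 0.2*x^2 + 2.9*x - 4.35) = 0.2108*x^3 + 0.034*x^2 - 0.493*x + 0.7395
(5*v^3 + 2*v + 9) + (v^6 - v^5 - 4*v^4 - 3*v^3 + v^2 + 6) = v^6 - v^5 - 4*v^4 + 2*v^3 + v^2 + 2*v + 15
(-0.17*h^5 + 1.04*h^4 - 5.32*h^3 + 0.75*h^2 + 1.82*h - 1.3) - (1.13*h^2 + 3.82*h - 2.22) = -0.17*h^5 + 1.04*h^4 - 5.32*h^3 - 0.38*h^2 - 2.0*h + 0.92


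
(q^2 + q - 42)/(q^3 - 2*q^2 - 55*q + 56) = (q - 6)/(q^2 - 9*q + 8)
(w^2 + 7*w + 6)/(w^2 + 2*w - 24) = (w + 1)/(w - 4)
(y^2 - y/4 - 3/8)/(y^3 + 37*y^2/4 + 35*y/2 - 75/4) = (y + 1/2)/(y^2 + 10*y + 25)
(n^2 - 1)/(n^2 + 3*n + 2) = (n - 1)/(n + 2)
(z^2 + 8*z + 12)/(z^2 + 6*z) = (z + 2)/z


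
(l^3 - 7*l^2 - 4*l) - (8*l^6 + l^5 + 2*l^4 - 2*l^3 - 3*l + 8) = -8*l^6 - l^5 - 2*l^4 + 3*l^3 - 7*l^2 - l - 8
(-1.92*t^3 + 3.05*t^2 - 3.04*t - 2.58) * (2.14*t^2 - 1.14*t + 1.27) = -4.1088*t^5 + 8.7158*t^4 - 12.421*t^3 + 1.8179*t^2 - 0.9196*t - 3.2766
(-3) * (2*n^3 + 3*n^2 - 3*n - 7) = -6*n^3 - 9*n^2 + 9*n + 21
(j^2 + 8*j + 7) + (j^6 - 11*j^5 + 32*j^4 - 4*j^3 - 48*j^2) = j^6 - 11*j^5 + 32*j^4 - 4*j^3 - 47*j^2 + 8*j + 7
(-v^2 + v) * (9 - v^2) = v^4 - v^3 - 9*v^2 + 9*v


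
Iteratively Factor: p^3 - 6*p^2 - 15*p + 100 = (p - 5)*(p^2 - p - 20) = (p - 5)^2*(p + 4)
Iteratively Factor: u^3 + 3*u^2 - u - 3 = (u + 3)*(u^2 - 1) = (u - 1)*(u + 3)*(u + 1)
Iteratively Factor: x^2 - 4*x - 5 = (x - 5)*(x + 1)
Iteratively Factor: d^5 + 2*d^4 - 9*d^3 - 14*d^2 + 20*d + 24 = (d - 2)*(d^4 + 4*d^3 - d^2 - 16*d - 12) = (d - 2)^2*(d^3 + 6*d^2 + 11*d + 6) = (d - 2)^2*(d + 3)*(d^2 + 3*d + 2) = (d - 2)^2*(d + 1)*(d + 3)*(d + 2)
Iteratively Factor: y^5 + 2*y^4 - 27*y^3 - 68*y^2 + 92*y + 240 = (y + 2)*(y^4 - 27*y^2 - 14*y + 120) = (y - 2)*(y + 2)*(y^3 + 2*y^2 - 23*y - 60) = (y - 5)*(y - 2)*(y + 2)*(y^2 + 7*y + 12) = (y - 5)*(y - 2)*(y + 2)*(y + 4)*(y + 3)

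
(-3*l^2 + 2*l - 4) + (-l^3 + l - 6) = -l^3 - 3*l^2 + 3*l - 10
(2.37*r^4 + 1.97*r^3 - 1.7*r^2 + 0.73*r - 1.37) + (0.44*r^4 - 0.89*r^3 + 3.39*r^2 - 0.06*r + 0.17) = 2.81*r^4 + 1.08*r^3 + 1.69*r^2 + 0.67*r - 1.2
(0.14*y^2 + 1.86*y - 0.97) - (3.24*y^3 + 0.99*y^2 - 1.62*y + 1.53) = -3.24*y^3 - 0.85*y^2 + 3.48*y - 2.5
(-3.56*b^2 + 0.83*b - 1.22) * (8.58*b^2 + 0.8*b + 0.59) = -30.5448*b^4 + 4.2734*b^3 - 11.904*b^2 - 0.4863*b - 0.7198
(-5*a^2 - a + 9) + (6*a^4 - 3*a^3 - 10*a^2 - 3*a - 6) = 6*a^4 - 3*a^3 - 15*a^2 - 4*a + 3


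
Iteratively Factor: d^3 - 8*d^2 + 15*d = (d)*(d^2 - 8*d + 15) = d*(d - 3)*(d - 5)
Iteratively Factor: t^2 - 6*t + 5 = (t - 5)*(t - 1)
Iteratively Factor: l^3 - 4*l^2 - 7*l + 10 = (l - 1)*(l^2 - 3*l - 10) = (l - 1)*(l + 2)*(l - 5)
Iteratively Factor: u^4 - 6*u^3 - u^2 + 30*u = (u)*(u^3 - 6*u^2 - u + 30) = u*(u + 2)*(u^2 - 8*u + 15) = u*(u - 5)*(u + 2)*(u - 3)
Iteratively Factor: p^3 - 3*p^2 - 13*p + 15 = (p - 1)*(p^2 - 2*p - 15) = (p - 1)*(p + 3)*(p - 5)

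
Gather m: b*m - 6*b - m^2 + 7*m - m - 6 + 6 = -6*b - m^2 + m*(b + 6)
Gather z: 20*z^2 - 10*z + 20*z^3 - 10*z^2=20*z^3 + 10*z^2 - 10*z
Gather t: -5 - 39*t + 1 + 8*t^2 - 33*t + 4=8*t^2 - 72*t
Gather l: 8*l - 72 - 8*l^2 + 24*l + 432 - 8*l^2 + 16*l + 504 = -16*l^2 + 48*l + 864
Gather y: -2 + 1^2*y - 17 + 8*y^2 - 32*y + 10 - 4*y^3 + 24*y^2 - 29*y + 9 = -4*y^3 + 32*y^2 - 60*y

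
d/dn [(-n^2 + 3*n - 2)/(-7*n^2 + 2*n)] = (19*n^2 - 28*n + 4)/(n^2*(49*n^2 - 28*n + 4))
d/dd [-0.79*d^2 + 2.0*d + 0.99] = 2.0 - 1.58*d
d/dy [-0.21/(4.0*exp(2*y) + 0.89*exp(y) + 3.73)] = (1.68*exp(y) + 0.1869)*exp(y)/(4.0*exp(2*y) + 0.89*exp(y) + 3.73)^2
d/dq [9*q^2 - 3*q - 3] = 18*q - 3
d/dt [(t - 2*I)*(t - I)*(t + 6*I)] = 3*t^2 + 6*I*t + 16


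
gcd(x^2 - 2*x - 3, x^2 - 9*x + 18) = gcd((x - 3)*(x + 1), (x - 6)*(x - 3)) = x - 3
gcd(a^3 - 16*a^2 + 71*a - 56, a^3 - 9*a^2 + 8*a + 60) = 1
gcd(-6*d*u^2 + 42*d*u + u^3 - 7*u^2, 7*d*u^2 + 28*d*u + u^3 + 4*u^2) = u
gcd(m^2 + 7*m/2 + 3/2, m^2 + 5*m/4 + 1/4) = 1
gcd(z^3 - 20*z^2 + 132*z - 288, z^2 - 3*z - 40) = z - 8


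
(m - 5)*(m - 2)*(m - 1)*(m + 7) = m^4 - m^3 - 39*m^2 + 109*m - 70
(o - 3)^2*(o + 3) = o^3 - 3*o^2 - 9*o + 27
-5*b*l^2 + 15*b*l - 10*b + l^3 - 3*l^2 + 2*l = (-5*b + l)*(l - 2)*(l - 1)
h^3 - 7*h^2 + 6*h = h*(h - 6)*(h - 1)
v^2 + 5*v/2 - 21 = (v - 7/2)*(v + 6)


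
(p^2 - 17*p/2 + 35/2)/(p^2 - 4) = (2*p^2 - 17*p + 35)/(2*(p^2 - 4))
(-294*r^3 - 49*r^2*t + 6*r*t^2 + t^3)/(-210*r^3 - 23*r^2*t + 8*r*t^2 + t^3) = (7*r - t)/(5*r - t)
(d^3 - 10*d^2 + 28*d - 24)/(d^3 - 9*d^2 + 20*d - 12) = (d - 2)/(d - 1)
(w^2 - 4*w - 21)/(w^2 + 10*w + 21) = (w - 7)/(w + 7)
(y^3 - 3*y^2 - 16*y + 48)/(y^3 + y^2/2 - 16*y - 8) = 2*(y - 3)/(2*y + 1)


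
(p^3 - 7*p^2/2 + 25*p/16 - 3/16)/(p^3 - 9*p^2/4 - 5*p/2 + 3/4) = (p - 1/4)/(p + 1)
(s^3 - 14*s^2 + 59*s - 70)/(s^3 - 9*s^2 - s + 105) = (s - 2)/(s + 3)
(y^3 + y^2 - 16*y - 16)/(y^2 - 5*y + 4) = (y^2 + 5*y + 4)/(y - 1)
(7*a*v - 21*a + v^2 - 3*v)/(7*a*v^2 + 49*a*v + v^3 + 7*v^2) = (v - 3)/(v*(v + 7))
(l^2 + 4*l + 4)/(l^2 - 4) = (l + 2)/(l - 2)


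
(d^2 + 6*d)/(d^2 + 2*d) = (d + 6)/(d + 2)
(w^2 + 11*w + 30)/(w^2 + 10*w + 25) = (w + 6)/(w + 5)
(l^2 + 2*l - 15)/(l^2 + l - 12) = (l + 5)/(l + 4)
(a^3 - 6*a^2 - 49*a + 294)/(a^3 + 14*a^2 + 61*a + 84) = (a^2 - 13*a + 42)/(a^2 + 7*a + 12)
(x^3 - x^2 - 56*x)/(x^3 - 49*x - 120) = x*(x + 7)/(x^2 + 8*x + 15)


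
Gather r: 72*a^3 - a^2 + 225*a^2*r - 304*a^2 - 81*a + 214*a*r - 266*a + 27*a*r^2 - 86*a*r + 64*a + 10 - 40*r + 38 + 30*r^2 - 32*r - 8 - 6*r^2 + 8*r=72*a^3 - 305*a^2 - 283*a + r^2*(27*a + 24) + r*(225*a^2 + 128*a - 64) + 40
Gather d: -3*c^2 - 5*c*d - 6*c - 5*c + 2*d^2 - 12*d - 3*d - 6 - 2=-3*c^2 - 11*c + 2*d^2 + d*(-5*c - 15) - 8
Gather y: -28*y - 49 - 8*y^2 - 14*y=-8*y^2 - 42*y - 49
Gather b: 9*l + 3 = 9*l + 3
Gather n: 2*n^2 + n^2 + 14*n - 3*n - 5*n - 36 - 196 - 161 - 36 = 3*n^2 + 6*n - 429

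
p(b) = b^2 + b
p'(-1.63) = -2.26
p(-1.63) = 1.03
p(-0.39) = -0.24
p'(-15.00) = -29.00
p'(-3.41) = -5.82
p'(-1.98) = -2.96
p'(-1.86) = -2.72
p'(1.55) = 4.10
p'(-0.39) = 0.22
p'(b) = 2*b + 1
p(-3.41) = 8.22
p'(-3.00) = -5.00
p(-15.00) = 210.00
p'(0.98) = 2.96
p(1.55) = 3.95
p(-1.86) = 1.60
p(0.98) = 1.94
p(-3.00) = 6.00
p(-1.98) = 1.94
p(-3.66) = 9.74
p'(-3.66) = -6.32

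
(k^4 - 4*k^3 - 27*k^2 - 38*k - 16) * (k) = k^5 - 4*k^4 - 27*k^3 - 38*k^2 - 16*k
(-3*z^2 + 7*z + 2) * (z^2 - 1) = -3*z^4 + 7*z^3 + 5*z^2 - 7*z - 2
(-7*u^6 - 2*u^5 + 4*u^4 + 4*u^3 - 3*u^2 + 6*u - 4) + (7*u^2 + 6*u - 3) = -7*u^6 - 2*u^5 + 4*u^4 + 4*u^3 + 4*u^2 + 12*u - 7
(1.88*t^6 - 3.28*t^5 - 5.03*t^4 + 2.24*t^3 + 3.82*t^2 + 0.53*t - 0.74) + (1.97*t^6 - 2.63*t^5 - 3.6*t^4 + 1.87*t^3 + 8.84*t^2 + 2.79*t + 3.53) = 3.85*t^6 - 5.91*t^5 - 8.63*t^4 + 4.11*t^3 + 12.66*t^2 + 3.32*t + 2.79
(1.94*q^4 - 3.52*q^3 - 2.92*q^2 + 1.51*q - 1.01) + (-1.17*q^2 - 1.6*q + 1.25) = 1.94*q^4 - 3.52*q^3 - 4.09*q^2 - 0.0900000000000001*q + 0.24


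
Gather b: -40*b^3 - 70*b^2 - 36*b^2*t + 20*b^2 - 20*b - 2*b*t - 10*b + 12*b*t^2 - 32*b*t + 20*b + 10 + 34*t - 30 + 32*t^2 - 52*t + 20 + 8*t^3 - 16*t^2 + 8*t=-40*b^3 + b^2*(-36*t - 50) + b*(12*t^2 - 34*t - 10) + 8*t^3 + 16*t^2 - 10*t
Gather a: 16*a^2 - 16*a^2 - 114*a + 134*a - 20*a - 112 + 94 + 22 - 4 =0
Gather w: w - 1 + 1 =w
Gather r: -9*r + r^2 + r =r^2 - 8*r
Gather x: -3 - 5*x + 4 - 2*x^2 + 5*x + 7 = 8 - 2*x^2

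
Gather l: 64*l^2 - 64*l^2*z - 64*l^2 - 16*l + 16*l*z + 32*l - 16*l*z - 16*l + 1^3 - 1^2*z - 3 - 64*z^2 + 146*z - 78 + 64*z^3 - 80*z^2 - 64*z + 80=-64*l^2*z + 64*z^3 - 144*z^2 + 81*z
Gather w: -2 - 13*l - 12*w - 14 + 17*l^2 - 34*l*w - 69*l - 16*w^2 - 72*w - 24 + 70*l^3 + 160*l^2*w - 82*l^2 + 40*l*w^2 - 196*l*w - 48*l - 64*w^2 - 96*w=70*l^3 - 65*l^2 - 130*l + w^2*(40*l - 80) + w*(160*l^2 - 230*l - 180) - 40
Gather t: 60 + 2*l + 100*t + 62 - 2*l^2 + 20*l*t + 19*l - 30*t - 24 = -2*l^2 + 21*l + t*(20*l + 70) + 98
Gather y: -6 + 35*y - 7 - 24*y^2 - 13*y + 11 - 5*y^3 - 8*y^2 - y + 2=-5*y^3 - 32*y^2 + 21*y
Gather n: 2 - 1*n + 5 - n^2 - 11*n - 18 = -n^2 - 12*n - 11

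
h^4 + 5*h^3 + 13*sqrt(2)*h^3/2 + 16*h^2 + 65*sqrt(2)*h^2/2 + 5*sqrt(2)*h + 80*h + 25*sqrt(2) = (h + 5)*(h + sqrt(2)/2)*(h + sqrt(2))*(h + 5*sqrt(2))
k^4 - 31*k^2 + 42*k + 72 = (k - 4)*(k - 3)*(k + 1)*(k + 6)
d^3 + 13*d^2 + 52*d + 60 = (d + 2)*(d + 5)*(d + 6)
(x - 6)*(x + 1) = x^2 - 5*x - 6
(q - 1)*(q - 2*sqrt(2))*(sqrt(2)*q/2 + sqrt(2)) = sqrt(2)*q^3/2 - 2*q^2 + sqrt(2)*q^2/2 - 2*q - sqrt(2)*q + 4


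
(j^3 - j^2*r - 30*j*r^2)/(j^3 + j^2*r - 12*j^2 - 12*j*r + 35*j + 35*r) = j*(j^2 - j*r - 30*r^2)/(j^3 + j^2*r - 12*j^2 - 12*j*r + 35*j + 35*r)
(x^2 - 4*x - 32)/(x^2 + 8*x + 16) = (x - 8)/(x + 4)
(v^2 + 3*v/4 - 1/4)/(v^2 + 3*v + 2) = (v - 1/4)/(v + 2)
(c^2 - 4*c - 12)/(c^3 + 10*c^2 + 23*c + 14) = (c - 6)/(c^2 + 8*c + 7)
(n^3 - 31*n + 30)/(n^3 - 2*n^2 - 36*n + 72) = (n^2 - 6*n + 5)/(n^2 - 8*n + 12)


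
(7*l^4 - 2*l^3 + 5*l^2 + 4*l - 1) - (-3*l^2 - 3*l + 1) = 7*l^4 - 2*l^3 + 8*l^2 + 7*l - 2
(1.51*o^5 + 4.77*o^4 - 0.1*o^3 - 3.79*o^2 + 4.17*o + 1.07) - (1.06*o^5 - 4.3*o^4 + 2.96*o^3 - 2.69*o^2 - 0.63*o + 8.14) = 0.45*o^5 + 9.07*o^4 - 3.06*o^3 - 1.1*o^2 + 4.8*o - 7.07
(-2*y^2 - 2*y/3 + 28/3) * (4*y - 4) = -8*y^3 + 16*y^2/3 + 40*y - 112/3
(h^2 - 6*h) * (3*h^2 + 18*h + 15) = 3*h^4 - 93*h^2 - 90*h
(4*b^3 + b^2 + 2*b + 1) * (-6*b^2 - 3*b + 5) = -24*b^5 - 18*b^4 + 5*b^3 - 7*b^2 + 7*b + 5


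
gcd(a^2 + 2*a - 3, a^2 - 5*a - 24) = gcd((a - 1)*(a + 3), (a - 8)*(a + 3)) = a + 3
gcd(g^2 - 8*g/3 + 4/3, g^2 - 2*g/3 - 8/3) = g - 2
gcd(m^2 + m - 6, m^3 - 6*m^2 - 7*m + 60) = m + 3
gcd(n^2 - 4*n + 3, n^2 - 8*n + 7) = n - 1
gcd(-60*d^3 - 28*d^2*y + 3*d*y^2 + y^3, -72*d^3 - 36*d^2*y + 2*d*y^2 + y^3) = 12*d^2 + 8*d*y + y^2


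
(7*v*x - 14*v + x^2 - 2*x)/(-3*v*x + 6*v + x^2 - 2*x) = (7*v + x)/(-3*v + x)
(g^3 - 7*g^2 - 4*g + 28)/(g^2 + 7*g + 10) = (g^2 - 9*g + 14)/(g + 5)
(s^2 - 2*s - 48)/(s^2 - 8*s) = (s + 6)/s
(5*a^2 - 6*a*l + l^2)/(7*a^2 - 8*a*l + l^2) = (5*a - l)/(7*a - l)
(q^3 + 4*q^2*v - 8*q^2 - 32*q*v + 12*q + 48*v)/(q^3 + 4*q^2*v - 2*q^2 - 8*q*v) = (q - 6)/q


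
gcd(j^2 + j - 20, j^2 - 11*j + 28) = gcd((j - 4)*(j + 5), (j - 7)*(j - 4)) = j - 4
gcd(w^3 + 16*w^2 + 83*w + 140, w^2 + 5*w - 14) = w + 7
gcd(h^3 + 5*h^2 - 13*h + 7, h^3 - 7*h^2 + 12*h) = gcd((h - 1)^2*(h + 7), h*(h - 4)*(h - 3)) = 1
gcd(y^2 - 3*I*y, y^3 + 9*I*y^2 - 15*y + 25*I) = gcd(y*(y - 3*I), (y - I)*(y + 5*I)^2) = 1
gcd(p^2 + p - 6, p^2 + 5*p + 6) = p + 3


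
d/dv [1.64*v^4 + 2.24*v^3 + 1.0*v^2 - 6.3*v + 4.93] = 6.56*v^3 + 6.72*v^2 + 2.0*v - 6.3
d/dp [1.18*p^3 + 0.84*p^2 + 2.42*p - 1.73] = 3.54*p^2 + 1.68*p + 2.42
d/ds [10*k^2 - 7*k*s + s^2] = -7*k + 2*s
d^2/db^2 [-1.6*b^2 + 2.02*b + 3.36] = -3.20000000000000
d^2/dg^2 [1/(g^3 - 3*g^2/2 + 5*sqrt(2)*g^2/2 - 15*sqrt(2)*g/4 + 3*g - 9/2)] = 8*(2*(-6*g - 5*sqrt(2) + 3)*(4*g^3 - 6*g^2 + 10*sqrt(2)*g^2 - 15*sqrt(2)*g + 12*g - 18) + (12*g^2 - 12*g + 20*sqrt(2)*g - 15*sqrt(2) + 12)^2)/(4*g^3 - 6*g^2 + 10*sqrt(2)*g^2 - 15*sqrt(2)*g + 12*g - 18)^3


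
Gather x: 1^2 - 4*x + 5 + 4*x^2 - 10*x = 4*x^2 - 14*x + 6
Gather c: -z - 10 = -z - 10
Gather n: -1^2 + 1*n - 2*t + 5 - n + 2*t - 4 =0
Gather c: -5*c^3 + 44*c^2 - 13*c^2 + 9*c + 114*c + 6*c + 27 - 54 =-5*c^3 + 31*c^2 + 129*c - 27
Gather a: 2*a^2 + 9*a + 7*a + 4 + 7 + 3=2*a^2 + 16*a + 14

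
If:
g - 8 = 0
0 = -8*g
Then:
No Solution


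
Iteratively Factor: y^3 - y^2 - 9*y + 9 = (y + 3)*(y^2 - 4*y + 3) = (y - 1)*(y + 3)*(y - 3)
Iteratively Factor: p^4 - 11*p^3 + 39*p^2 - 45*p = (p - 3)*(p^3 - 8*p^2 + 15*p) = p*(p - 3)*(p^2 - 8*p + 15) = p*(p - 3)^2*(p - 5)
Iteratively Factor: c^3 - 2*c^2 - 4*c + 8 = (c + 2)*(c^2 - 4*c + 4) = (c - 2)*(c + 2)*(c - 2)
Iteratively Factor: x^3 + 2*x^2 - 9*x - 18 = (x - 3)*(x^2 + 5*x + 6) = (x - 3)*(x + 3)*(x + 2)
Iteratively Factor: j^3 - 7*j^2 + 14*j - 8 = (j - 4)*(j^2 - 3*j + 2) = (j - 4)*(j - 2)*(j - 1)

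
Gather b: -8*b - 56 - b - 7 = -9*b - 63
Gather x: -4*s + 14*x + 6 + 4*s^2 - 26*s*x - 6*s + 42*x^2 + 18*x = 4*s^2 - 10*s + 42*x^2 + x*(32 - 26*s) + 6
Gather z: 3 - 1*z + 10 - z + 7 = 20 - 2*z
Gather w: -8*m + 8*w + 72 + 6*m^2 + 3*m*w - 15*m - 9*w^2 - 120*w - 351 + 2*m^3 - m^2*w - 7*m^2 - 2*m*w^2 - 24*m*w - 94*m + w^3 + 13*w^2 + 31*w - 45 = 2*m^3 - m^2 - 117*m + w^3 + w^2*(4 - 2*m) + w*(-m^2 - 21*m - 81) - 324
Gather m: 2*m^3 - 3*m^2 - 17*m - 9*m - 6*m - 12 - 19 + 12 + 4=2*m^3 - 3*m^2 - 32*m - 15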